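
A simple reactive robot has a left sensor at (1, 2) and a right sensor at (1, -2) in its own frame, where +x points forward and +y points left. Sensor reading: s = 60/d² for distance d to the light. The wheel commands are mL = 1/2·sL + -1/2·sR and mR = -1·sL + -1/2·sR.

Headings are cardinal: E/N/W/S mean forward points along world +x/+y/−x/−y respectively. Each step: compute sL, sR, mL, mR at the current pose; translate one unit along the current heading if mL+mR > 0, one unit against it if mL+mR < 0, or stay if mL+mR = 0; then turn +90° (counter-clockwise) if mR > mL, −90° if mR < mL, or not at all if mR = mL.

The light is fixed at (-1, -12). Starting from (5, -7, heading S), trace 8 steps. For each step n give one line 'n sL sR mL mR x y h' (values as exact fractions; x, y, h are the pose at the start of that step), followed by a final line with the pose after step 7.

0 3/4 15/8 -9/16 -27/16 5 -7 S
1 60/41 60/89 1440/3649 -6570/3649 5 -6 W
2 30/37 6/13 84/481 -501/481 6 -6 N
3 60/113 60/73 -1200/8249 -7770/8249 6 -7 E
4 3/4 15/8 -9/16 -27/16 5 -7 S
5 60/41 60/89 1440/3649 -6570/3649 5 -6 W
6 30/37 6/13 84/481 -501/481 6 -6 N
7 60/113 60/73 -1200/8249 -7770/8249 6 -7 E
final 5 -7 S

n=0: pose=(5,-7,S); sL=3/4, sR=15/8; mL=-9/16, mR=-27/16; mL+mR=-9/4 → advance -1; mR−mL=-9/8 → turn -1·90°
n=1: pose=(5,-6,W); sL=60/41, sR=60/89; mL=1440/3649, mR=-6570/3649; mL+mR=-5130/3649 → advance -1; mR−mL=-90/41 → turn -1·90°
n=2: pose=(6,-6,N); sL=30/37, sR=6/13; mL=84/481, mR=-501/481; mL+mR=-417/481 → advance -1; mR−mL=-45/37 → turn -1·90°
n=3: pose=(6,-7,E); sL=60/113, sR=60/73; mL=-1200/8249, mR=-7770/8249; mL+mR=-8970/8249 → advance -1; mR−mL=-90/113 → turn -1·90°
n=4: pose=(5,-7,S); sL=3/4, sR=15/8; mL=-9/16, mR=-27/16; mL+mR=-9/4 → advance -1; mR−mL=-9/8 → turn -1·90°
n=5: pose=(5,-6,W); sL=60/41, sR=60/89; mL=1440/3649, mR=-6570/3649; mL+mR=-5130/3649 → advance -1; mR−mL=-90/41 → turn -1·90°
n=6: pose=(6,-6,N); sL=30/37, sR=6/13; mL=84/481, mR=-501/481; mL+mR=-417/481 → advance -1; mR−mL=-45/37 → turn -1·90°
n=7: pose=(6,-7,E); sL=60/113, sR=60/73; mL=-1200/8249, mR=-7770/8249; mL+mR=-8970/8249 → advance -1; mR−mL=-90/113 → turn -1·90°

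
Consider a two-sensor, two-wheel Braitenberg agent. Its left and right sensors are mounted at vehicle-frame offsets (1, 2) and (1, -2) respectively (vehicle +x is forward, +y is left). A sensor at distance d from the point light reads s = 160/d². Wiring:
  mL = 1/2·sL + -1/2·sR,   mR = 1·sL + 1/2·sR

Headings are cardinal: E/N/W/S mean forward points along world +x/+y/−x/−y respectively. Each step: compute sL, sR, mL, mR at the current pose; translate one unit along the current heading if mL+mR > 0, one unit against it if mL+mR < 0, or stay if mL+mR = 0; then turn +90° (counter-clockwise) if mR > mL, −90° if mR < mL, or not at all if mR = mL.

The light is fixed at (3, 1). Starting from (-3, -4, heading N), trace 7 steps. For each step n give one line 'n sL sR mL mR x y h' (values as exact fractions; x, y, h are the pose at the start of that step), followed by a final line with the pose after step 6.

n=0: pose=(-3,-4,N); sL=2, sR=5; mL=-3/2, mR=9/2; mL+mR=3 → advance +1; mR−mL=6 → turn +1·90°
n=1: pose=(-3,-3,W); sL=32/17, sR=160/53; mL=-512/901, mR=3056/901; mL+mR=48/17 → advance +1; mR−mL=3568/901 → turn +1·90°
n=2: pose=(-4,-3,S); sL=16/5, sR=80/53; mL=224/265, mR=1048/265; mL+mR=24/5 → advance +1; mR−mL=824/265 → turn +1·90°
n=3: pose=(-4,-4,E); sL=32/9, sR=32/17; mL=128/153, mR=688/153; mL+mR=16/3 → advance +1; mR−mL=560/153 → turn +1·90°
n=4: pose=(-3,-4,N); sL=2, sR=5; mL=-3/2, mR=9/2; mL+mR=3 → advance +1; mR−mL=6 → turn +1·90°
n=5: pose=(-3,-3,W); sL=32/17, sR=160/53; mL=-512/901, mR=3056/901; mL+mR=48/17 → advance +1; mR−mL=3568/901 → turn +1·90°
n=6: pose=(-4,-3,S); sL=16/5, sR=80/53; mL=224/265, mR=1048/265; mL+mR=24/5 → advance +1; mR−mL=824/265 → turn +1·90°

0 2 5 -3/2 9/2 -3 -4 N
1 32/17 160/53 -512/901 3056/901 -3 -3 W
2 16/5 80/53 224/265 1048/265 -4 -3 S
3 32/9 32/17 128/153 688/153 -4 -4 E
4 2 5 -3/2 9/2 -3 -4 N
5 32/17 160/53 -512/901 3056/901 -3 -3 W
6 16/5 80/53 224/265 1048/265 -4 -3 S
final -4 -4 E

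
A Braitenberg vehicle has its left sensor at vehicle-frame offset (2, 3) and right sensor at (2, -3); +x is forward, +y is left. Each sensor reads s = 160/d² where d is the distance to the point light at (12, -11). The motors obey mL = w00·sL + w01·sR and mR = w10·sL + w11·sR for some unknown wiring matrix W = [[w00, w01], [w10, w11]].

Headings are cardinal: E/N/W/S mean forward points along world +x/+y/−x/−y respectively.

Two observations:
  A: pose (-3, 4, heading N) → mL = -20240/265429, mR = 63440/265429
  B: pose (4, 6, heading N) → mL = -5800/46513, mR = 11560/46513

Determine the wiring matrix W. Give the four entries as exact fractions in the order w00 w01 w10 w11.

obs A: pose=(-3,4,N) → sL=160/613, sR=160/433, mL=-20240/265429, mR=63440/265429
obs B: pose=(4,6,N) → sL=80/241, sR=80/193, mL=-5800/46513, mR=11560/46513
sensor matrix S = [[160/613, 160/433], [80/241, 80/193]]; det S = -178636800/12345899077
solve [mL_A; mL_B] = S·[w00; w01] and [mR_A; mR_B] = S·[w10; w11]:
  w00 = -1, w01 = 1/2, w10 = -1/2, w11 = 1

-1 1/2 -1/2 1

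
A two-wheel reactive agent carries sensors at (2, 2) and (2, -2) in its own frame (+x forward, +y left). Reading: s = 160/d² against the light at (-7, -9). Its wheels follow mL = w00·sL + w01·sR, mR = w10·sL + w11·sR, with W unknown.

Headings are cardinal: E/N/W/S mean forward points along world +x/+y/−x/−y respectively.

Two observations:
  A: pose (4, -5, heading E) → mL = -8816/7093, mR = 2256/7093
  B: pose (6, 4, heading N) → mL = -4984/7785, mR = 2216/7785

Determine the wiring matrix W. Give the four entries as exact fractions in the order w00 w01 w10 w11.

obs A: pose=(4,-5,E) → sL=32/41, sR=160/173, mL=-8816/7093, mR=2256/7093
obs B: pose=(6,4,N) → sL=80/173, sR=16/45, mL=-4984/7785, mR=2216/7785
sensor matrix S = [[32/41, 160/173], [80/173, 16/45]]; det S = -8292352/55219005
solve [mL_A; mL_B] = S·[w00; w01] and [mR_A; mR_B] = S·[w10; w11]:
  w00 = -1, w01 = -1/2, w10 = 1, w11 = -1/2

-1 -1/2 1 -1/2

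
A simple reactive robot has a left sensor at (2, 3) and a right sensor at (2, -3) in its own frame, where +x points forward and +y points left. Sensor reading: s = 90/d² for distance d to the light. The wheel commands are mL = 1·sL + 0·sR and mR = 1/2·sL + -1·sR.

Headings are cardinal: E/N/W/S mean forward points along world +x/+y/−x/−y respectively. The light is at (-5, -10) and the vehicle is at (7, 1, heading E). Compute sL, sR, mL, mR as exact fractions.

45/196 9/26 45/196 -1179/5096

left sensor world pos  = (9, 4); dL² = 392
right sensor world pos = (9, -2); dR² = 260
sL = 90/392 = 45/196
sR = 90/260 = 9/26
mL = 1·sL + 0·sR = 45/196
mR = 1/2·sL + -1·sR = -1179/5096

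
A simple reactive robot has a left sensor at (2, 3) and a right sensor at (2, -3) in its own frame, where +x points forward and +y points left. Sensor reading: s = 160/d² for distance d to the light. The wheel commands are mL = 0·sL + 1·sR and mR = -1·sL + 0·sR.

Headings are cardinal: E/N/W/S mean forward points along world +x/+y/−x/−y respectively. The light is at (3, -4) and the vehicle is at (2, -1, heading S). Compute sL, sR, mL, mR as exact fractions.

32 160/17 160/17 -32

left sensor world pos  = (5, -3); dL² = 5
right sensor world pos = (-1, -3); dR² = 17
sL = 160/5 = 32
sR = 160/17 = 160/17
mL = 0·sL + 1·sR = 160/17
mR = -1·sL + 0·sR = -32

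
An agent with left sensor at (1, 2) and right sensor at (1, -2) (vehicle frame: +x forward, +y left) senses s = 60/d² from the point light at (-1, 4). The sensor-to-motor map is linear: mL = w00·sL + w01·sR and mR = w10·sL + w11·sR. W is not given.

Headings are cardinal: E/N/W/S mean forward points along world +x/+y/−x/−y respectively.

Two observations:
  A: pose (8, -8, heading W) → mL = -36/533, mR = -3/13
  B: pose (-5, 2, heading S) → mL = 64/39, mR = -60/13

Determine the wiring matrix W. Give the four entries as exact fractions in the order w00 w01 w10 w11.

1/2 -1/2 -1 0

obs A: pose=(8,-8,W) → sL=3/13, sR=15/41, mL=-36/533, mR=-3/13
obs B: pose=(-5,2,S) → sL=60/13, sR=4/3, mL=64/39, mR=-60/13
sensor matrix S = [[3/13, 15/41], [60/13, 4/3]]; det S = -736/533
solve [mL_A; mL_B] = S·[w00; w01] and [mR_A; mR_B] = S·[w10; w11]:
  w00 = 1/2, w01 = -1/2, w10 = -1, w11 = 0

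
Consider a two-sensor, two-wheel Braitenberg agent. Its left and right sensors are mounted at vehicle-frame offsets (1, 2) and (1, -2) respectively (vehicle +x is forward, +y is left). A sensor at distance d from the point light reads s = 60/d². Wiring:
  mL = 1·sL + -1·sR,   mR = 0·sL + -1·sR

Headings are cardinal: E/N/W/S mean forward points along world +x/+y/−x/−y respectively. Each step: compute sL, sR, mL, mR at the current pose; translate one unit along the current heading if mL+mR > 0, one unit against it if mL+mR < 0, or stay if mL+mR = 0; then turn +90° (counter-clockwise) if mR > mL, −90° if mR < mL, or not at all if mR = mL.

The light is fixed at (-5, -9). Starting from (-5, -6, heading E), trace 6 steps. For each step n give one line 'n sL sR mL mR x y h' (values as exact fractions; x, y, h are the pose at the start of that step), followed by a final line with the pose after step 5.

0 30/13 30 -360/13 -30 -5 -6 E
1 12 60/13 96/13 -60/13 -6 -6 S
2 15 3 12 -3 -6 -7 W
3 12/5 20/3 -64/15 -20/3 -7 -7 N
4 6 30 -24 -30 -7 -8 E
5 60 12/5 288/5 -12/5 -8 -8 S
final -8 -9 W

n=0: pose=(-5,-6,E); sL=30/13, sR=30; mL=-360/13, mR=-30; mL+mR=-750/13 → advance -1; mR−mL=-30/13 → turn -1·90°
n=1: pose=(-6,-6,S); sL=12, sR=60/13; mL=96/13, mR=-60/13; mL+mR=36/13 → advance +1; mR−mL=-12 → turn -1·90°
n=2: pose=(-6,-7,W); sL=15, sR=3; mL=12, mR=-3; mL+mR=9 → advance +1; mR−mL=-15 → turn -1·90°
n=3: pose=(-7,-7,N); sL=12/5, sR=20/3; mL=-64/15, mR=-20/3; mL+mR=-164/15 → advance -1; mR−mL=-12/5 → turn -1·90°
n=4: pose=(-7,-8,E); sL=6, sR=30; mL=-24, mR=-30; mL+mR=-54 → advance -1; mR−mL=-6 → turn -1·90°
n=5: pose=(-8,-8,S); sL=60, sR=12/5; mL=288/5, mR=-12/5; mL+mR=276/5 → advance +1; mR−mL=-60 → turn -1·90°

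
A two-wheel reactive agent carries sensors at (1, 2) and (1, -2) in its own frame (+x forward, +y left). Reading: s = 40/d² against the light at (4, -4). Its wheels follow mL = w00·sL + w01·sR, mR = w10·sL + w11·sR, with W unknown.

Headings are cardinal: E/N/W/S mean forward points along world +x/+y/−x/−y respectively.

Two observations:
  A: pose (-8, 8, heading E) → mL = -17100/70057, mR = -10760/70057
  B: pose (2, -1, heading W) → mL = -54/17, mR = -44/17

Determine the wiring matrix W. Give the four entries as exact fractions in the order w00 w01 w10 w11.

-1/2 -1 -1/2 -1/2

obs A: pose=(-8,8,E) → sL=40/317, sR=40/221, mL=-17100/70057, mR=-10760/70057
obs B: pose=(2,-1,W) → sL=4, sR=20/17, mL=-54/17, mR=-44/17
sensor matrix S = [[40/317, 40/221], [4, 20/17]]; det S = -40320/70057
solve [mL_A; mL_B] = S·[w00; w01] and [mR_A; mR_B] = S·[w10; w11]:
  w00 = -1/2, w01 = -1, w10 = -1/2, w11 = -1/2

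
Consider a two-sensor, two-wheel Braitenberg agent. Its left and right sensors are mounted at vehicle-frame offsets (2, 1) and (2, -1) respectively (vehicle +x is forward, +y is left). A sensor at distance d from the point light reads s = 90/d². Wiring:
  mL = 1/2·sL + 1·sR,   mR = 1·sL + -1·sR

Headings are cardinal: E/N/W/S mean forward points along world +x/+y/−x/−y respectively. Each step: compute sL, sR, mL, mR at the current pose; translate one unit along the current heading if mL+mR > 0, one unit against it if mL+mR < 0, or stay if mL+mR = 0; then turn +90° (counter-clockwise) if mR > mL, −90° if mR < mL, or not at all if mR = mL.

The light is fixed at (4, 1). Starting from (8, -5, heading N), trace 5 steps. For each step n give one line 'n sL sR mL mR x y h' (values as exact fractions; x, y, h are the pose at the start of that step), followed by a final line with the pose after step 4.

n=0: pose=(8,-5,N); sL=18/5, sR=90/41; mL=819/205, mR=288/205; mL+mR=27/5 → advance +1; mR−mL=-531/205 → turn -1·90°
n=1: pose=(8,-4,E); sL=45/26, sR=5/4; mL=55/26, mR=25/52; mL+mR=135/52 → advance +1; mR−mL=-85/52 → turn -1·90°
n=2: pose=(9,-4,S); sL=18/17, sR=18/13; mL=423/221, mR=-72/221; mL+mR=27/17 → advance +1; mR−mL=-495/221 → turn -1·90°
n=3: pose=(9,-5,W); sL=45/29, sR=45/17; mL=3375/986, mR=-540/493; mL+mR=135/58 → advance +1; mR−mL=-4455/986 → turn -1·90°
n=4: pose=(8,-5,N); sL=18/5, sR=90/41; mL=819/205, mR=288/205; mL+mR=27/5 → advance +1; mR−mL=-531/205 → turn -1·90°

0 18/5 90/41 819/205 288/205 8 -5 N
1 45/26 5/4 55/26 25/52 8 -4 E
2 18/17 18/13 423/221 -72/221 9 -4 S
3 45/29 45/17 3375/986 -540/493 9 -5 W
4 18/5 90/41 819/205 288/205 8 -5 N
final 8 -4 E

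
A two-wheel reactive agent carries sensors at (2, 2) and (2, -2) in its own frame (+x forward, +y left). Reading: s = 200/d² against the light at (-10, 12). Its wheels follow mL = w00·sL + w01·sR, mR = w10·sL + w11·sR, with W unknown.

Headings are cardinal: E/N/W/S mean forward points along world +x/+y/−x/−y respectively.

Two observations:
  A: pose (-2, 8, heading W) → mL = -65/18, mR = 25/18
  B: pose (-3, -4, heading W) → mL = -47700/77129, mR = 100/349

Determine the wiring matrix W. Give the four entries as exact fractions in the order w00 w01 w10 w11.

obs A: pose=(-2,8,W) → sL=25/9, sR=5, mL=-65/18, mR=25/18
obs B: pose=(-3,-4,W) → sL=200/349, sR=200/221, mL=-47700/77129, mR=100/349
sensor matrix S = [[25/9, 5], [200/349, 200/221]]; det S = -244000/694161
solve [mL_A; mL_B] = S·[w00; w01] and [mR_A; mR_B] = S·[w10; w11]:
  w00 = 1/2, w01 = -1, w10 = 1/2, w11 = 0

1/2 -1 1/2 0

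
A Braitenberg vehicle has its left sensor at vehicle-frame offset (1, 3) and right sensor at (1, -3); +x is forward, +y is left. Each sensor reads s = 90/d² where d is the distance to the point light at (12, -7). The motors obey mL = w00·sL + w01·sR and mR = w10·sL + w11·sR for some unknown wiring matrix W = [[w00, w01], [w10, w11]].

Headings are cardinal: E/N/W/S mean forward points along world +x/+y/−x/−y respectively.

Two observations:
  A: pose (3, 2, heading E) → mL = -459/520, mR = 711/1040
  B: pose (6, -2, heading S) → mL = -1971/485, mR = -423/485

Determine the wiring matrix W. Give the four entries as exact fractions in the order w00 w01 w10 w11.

obs A: pose=(3,2,E) → sL=45/104, sR=9/10, mL=-459/520, mR=711/1040
obs B: pose=(6,-2,S) → sL=18/5, sR=90/97, mL=-1971/485, mR=-423/485
sensor matrix S = [[45/104, 9/10], [18/5, 90/97]]; det S = -357939/126100
solve [mL_A; mL_B] = S·[w00; w01] and [mR_A; mR_B] = S·[w10; w11]:
  w00 = -1, w01 = -1/2, w10 = -1/2, w11 = 1

-1 -1/2 -1/2 1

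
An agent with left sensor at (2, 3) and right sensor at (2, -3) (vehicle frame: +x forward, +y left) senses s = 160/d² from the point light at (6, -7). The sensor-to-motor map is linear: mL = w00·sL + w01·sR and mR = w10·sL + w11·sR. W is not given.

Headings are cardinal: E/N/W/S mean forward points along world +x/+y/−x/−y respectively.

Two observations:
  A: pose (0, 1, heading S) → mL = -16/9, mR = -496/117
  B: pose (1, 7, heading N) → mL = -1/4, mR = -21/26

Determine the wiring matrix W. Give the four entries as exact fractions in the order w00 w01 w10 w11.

-1/2 0 -1 -1/2

obs A: pose=(0,1,S) → sL=32/9, sR=160/117, mL=-16/9, mR=-496/117
obs B: pose=(1,7,N) → sL=1/2, sR=8/13, mL=-1/4, mR=-21/26
sensor matrix S = [[32/9, 160/117], [1/2, 8/13]]; det S = 176/117
solve [mL_A; mL_B] = S·[w00; w01] and [mR_A; mR_B] = S·[w10; w11]:
  w00 = -1/2, w01 = 0, w10 = -1, w11 = -1/2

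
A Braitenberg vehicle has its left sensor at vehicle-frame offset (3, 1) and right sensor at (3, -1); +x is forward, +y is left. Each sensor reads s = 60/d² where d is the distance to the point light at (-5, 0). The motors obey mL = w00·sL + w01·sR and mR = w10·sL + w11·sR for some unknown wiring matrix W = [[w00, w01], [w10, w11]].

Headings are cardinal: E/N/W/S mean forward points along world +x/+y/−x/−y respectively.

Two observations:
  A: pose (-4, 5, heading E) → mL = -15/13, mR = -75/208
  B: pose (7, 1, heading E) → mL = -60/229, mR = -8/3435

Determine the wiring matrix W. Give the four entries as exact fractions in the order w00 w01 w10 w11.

obs A: pose=(-4,5,E) → sL=15/13, sR=15/8, mL=-15/13, mR=-75/208
obs B: pose=(7,1,E) → sL=60/229, sR=4/15, mL=-60/229, mR=-8/3435
sensor matrix S = [[15/13, 15/8], [60/229, 4/15]]; det S = -1093/5954
solve [mL_A; mL_B] = S·[w00; w01] and [mR_A; mR_B] = S·[w10; w11]:
  w00 = -1, w01 = 0, w10 = 1/2, w11 = -1/2

-1 0 1/2 -1/2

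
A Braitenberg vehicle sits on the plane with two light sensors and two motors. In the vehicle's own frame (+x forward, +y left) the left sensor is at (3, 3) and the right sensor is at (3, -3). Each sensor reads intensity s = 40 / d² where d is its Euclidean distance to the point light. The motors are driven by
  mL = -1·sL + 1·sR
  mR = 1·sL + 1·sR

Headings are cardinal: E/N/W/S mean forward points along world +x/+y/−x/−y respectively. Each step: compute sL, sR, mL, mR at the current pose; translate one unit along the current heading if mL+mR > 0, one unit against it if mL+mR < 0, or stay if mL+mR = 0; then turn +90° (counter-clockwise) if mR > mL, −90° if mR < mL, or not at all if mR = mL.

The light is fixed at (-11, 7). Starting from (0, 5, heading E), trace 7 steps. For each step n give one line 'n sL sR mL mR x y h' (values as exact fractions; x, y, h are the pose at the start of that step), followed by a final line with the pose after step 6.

n=0: pose=(0,5,E); sL=40/197, sR=40/221; mL=-960/43537, mR=16720/43537; mL+mR=80/221 → advance +1; mR−mL=80/197 → turn +1·90°
n=1: pose=(1,5,N); sL=20/41, sR=20/113; mL=-1440/4633, mR=3080/4633; mL+mR=40/113 → advance +1; mR−mL=40/41 → turn +1·90°
n=2: pose=(1,6,W); sL=40/97, sR=8/17; mL=96/1649, mR=1456/1649; mL+mR=16/17 → advance +1; mR−mL=80/97 → turn +1·90°
n=3: pose=(0,6,S); sL=10/53, sR=1/2; mL=33/106, mR=73/106; mL+mR=1 → advance +1; mR−mL=20/53 → turn +1·90°
n=4: pose=(0,5,E); sL=40/197, sR=40/221; mL=-960/43537, mR=16720/43537; mL+mR=80/221 → advance +1; mR−mL=80/197 → turn +1·90°
n=5: pose=(1,5,N); sL=20/41, sR=20/113; mL=-1440/4633, mR=3080/4633; mL+mR=40/113 → advance +1; mR−mL=40/41 → turn +1·90°
n=6: pose=(1,6,W); sL=40/97, sR=8/17; mL=96/1649, mR=1456/1649; mL+mR=16/17 → advance +1; mR−mL=80/97 → turn +1·90°

0 40/197 40/221 -960/43537 16720/43537 0 5 E
1 20/41 20/113 -1440/4633 3080/4633 1 5 N
2 40/97 8/17 96/1649 1456/1649 1 6 W
3 10/53 1/2 33/106 73/106 0 6 S
4 40/197 40/221 -960/43537 16720/43537 0 5 E
5 20/41 20/113 -1440/4633 3080/4633 1 5 N
6 40/97 8/17 96/1649 1456/1649 1 6 W
final 0 6 S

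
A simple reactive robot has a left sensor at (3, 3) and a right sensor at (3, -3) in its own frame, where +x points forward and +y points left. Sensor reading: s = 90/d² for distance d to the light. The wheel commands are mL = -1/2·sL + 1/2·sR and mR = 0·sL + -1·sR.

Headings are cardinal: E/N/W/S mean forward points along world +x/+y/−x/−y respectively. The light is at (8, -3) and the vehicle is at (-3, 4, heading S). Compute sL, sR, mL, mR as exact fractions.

left sensor world pos  = (0, 1); dL² = 80
right sensor world pos = (-6, 1); dR² = 212
sL = 90/80 = 9/8
sR = 90/212 = 45/106
mL = -1/2·sL + 1/2·sR = -297/848
mR = 0·sL + -1·sR = -45/106

9/8 45/106 -297/848 -45/106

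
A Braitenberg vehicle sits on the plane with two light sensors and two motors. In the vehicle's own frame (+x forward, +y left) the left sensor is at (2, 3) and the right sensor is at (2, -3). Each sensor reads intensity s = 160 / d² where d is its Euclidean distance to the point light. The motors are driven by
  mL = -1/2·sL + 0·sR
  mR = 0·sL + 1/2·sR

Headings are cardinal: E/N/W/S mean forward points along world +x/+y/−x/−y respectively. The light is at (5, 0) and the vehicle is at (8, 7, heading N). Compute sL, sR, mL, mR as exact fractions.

160/81 160/117 -80/81 80/117

left sensor world pos  = (5, 9); dL² = 81
right sensor world pos = (11, 9); dR² = 117
sL = 160/81 = 160/81
sR = 160/117 = 160/117
mL = -1/2·sL + 0·sR = -80/81
mR = 0·sL + 1/2·sR = 80/117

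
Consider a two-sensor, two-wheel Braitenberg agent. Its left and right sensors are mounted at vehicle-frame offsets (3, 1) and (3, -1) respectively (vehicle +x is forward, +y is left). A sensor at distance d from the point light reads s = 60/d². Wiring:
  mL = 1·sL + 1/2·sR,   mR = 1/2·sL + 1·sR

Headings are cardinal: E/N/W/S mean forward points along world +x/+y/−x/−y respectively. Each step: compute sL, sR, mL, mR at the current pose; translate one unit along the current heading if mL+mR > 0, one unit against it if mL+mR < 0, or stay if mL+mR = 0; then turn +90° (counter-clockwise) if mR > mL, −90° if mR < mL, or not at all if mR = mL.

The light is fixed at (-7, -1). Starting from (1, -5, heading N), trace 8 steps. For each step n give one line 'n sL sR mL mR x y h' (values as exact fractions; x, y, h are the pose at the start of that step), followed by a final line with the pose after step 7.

0 6/5 30/41 321/205 273/205 1 -5 N
1 12/25 60/137 2394/3425 2322/3425 1 -4 E
2 15/34 3/5 63/85 279/340 2 -4 S
3 20/51 60/169 4910/8619 4750/8619 2 -5 E
4 6/17 6/13 129/221 141/221 3 -5 S
5 12/37 12/41 714/1517 690/1517 3 -6 E
6 15/52 15/41 1005/2132 2175/4264 4 -6 S
7 60/221 12/49 4266/10829 4122/10829 4 -7 E
final 5 -7 S

n=0: pose=(1,-5,N); sL=6/5, sR=30/41; mL=321/205, mR=273/205; mL+mR=594/205 → advance +1; mR−mL=-48/205 → turn -1·90°
n=1: pose=(1,-4,E); sL=12/25, sR=60/137; mL=2394/3425, mR=2322/3425; mL+mR=4716/3425 → advance +1; mR−mL=-72/3425 → turn -1·90°
n=2: pose=(2,-4,S); sL=15/34, sR=3/5; mL=63/85, mR=279/340; mL+mR=531/340 → advance +1; mR−mL=27/340 → turn +1·90°
n=3: pose=(2,-5,E); sL=20/51, sR=60/169; mL=4910/8619, mR=4750/8619; mL+mR=3220/2873 → advance +1; mR−mL=-160/8619 → turn -1·90°
n=4: pose=(3,-5,S); sL=6/17, sR=6/13; mL=129/221, mR=141/221; mL+mR=270/221 → advance +1; mR−mL=12/221 → turn +1·90°
n=5: pose=(3,-6,E); sL=12/37, sR=12/41; mL=714/1517, mR=690/1517; mL+mR=1404/1517 → advance +1; mR−mL=-24/1517 → turn -1·90°
n=6: pose=(4,-6,S); sL=15/52, sR=15/41; mL=1005/2132, mR=2175/4264; mL+mR=4185/4264 → advance +1; mR−mL=165/4264 → turn +1·90°
n=7: pose=(4,-7,E); sL=60/221, sR=12/49; mL=4266/10829, mR=4122/10829; mL+mR=8388/10829 → advance +1; mR−mL=-144/10829 → turn -1·90°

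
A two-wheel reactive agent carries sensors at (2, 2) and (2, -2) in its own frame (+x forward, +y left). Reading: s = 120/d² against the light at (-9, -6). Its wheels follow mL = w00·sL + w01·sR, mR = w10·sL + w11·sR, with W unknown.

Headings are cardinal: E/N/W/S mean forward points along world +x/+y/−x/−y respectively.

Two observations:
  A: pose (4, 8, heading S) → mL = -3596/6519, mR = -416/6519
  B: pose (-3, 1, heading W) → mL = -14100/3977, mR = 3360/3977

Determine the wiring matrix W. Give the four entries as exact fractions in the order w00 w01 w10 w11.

obs A: pose=(4,8,S) → sL=40/123, sR=24/53, mL=-3596/6519, mR=-416/6519
obs B: pose=(-3,1,W) → sL=120/41, sR=120/97, mL=-14100/3977, mR=3360/3977
sensor matrix S = [[40/123, 24/53], [120/41, 120/97]]; det S = -194560/210781
solve [mL_A; mL_B] = S·[w00; w01] and [mR_A; mR_B] = S·[w10; w11]:
  w00 = -1, w01 = -1/2, w10 = 1/2, w11 = -1/2

-1 -1/2 1/2 -1/2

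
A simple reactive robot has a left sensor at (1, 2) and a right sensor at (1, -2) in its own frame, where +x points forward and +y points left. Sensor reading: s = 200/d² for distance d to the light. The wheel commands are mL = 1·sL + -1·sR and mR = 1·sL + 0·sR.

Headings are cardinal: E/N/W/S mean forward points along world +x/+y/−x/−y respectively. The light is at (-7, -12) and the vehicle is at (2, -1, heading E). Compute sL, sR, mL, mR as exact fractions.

200/269 200/181 -17600/48689 200/269

left sensor world pos  = (3, 1); dL² = 269
right sensor world pos = (3, -3); dR² = 181
sL = 200/269 = 200/269
sR = 200/181 = 200/181
mL = 1·sL + -1·sR = -17600/48689
mR = 1·sL + 0·sR = 200/269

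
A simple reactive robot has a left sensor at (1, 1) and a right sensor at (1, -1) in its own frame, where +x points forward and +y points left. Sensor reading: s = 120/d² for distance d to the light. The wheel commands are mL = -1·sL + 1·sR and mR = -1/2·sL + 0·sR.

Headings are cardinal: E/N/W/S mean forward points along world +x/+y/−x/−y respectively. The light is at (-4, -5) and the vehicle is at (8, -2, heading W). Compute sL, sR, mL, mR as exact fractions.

24/25 120/137 -288/3425 -12/25

left sensor world pos  = (7, -3); dL² = 125
right sensor world pos = (7, -1); dR² = 137
sL = 120/125 = 24/25
sR = 120/137 = 120/137
mL = -1·sL + 1·sR = -288/3425
mR = -1/2·sL + 0·sR = -12/25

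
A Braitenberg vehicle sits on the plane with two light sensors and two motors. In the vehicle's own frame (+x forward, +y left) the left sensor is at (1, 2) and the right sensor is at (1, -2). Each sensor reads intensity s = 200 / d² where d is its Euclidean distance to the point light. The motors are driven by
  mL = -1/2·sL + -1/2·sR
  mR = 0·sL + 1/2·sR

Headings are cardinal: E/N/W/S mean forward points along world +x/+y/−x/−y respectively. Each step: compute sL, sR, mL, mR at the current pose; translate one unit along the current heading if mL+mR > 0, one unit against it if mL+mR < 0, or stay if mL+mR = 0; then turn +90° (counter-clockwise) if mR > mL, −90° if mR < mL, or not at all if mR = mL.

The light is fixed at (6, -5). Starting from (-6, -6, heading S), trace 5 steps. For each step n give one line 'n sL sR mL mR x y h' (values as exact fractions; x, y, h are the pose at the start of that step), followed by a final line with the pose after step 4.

0 25/13 1 -19/13 1/2 -6 -6 S
1 8/5 8/5 -8/5 4/5 -6 -5 E
2 100/113 100/61 -8700/6893 50/61 -7 -5 N
3 40/41 200/197 -8040/8077 100/197 -7 -6 W
4 25/13 1 -19/13 1/2 -6 -6 S
final -6 -5 E

n=0: pose=(-6,-6,S); sL=25/13, sR=1; mL=-19/13, mR=1/2; mL+mR=-25/26 → advance -1; mR−mL=51/26 → turn +1·90°
n=1: pose=(-6,-5,E); sL=8/5, sR=8/5; mL=-8/5, mR=4/5; mL+mR=-4/5 → advance -1; mR−mL=12/5 → turn +1·90°
n=2: pose=(-7,-5,N); sL=100/113, sR=100/61; mL=-8700/6893, mR=50/61; mL+mR=-50/113 → advance -1; mR−mL=14350/6893 → turn +1·90°
n=3: pose=(-7,-6,W); sL=40/41, sR=200/197; mL=-8040/8077, mR=100/197; mL+mR=-20/41 → advance -1; mR−mL=12140/8077 → turn +1·90°
n=4: pose=(-6,-6,S); sL=25/13, sR=1; mL=-19/13, mR=1/2; mL+mR=-25/26 → advance -1; mR−mL=51/26 → turn +1·90°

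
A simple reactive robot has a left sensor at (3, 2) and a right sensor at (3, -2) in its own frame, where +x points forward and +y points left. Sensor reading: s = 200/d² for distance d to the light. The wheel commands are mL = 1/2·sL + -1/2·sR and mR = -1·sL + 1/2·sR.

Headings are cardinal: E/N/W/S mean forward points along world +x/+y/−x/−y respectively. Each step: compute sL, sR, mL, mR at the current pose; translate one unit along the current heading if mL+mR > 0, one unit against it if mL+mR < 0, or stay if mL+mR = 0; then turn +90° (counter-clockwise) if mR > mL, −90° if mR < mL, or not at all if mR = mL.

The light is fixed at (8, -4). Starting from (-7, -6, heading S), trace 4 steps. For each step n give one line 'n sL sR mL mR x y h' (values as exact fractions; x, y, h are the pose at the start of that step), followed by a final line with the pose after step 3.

n=0: pose=(-7,-6,S); sL=100/97, sR=100/157; mL=3000/15229, mR=-10850/15229; mL+mR=-50/97 → advance -1; mR−mL=-13850/15229 → turn -1·90°
n=1: pose=(-7,-5,W); sL=200/333, sR=8/13; mL=-32/4329, mR=-1268/4329; mL+mR=-100/333 → advance -1; mR−mL=-412/1443 → turn -1·90°
n=2: pose=(-6,-5,N); sL=10/13, sR=50/37; mL=-140/481, mR=-45/481; mL+mR=-5/13 → advance -1; mR−mL=95/481 → turn +1·90°
n=3: pose=(-6,-6,W); sL=40/61, sR=200/289; mL=-320/17629, mR=-5460/17629; mL+mR=-20/61 → advance -1; mR−mL=-5140/17629 → turn -1·90°

0 100/97 100/157 3000/15229 -10850/15229 -7 -6 S
1 200/333 8/13 -32/4329 -1268/4329 -7 -5 W
2 10/13 50/37 -140/481 -45/481 -6 -5 N
3 40/61 200/289 -320/17629 -5460/17629 -6 -6 W
final -5 -6 N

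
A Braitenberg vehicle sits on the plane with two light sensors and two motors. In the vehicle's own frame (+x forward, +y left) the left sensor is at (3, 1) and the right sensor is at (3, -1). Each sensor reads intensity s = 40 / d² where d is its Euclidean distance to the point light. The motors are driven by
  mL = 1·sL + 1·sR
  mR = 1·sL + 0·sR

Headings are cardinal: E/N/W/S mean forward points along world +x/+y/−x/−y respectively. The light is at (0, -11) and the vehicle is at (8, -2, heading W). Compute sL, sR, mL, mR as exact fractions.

left sensor world pos  = (5, -3); dL² = 89
right sensor world pos = (5, -1); dR² = 125
sL = 40/89 = 40/89
sR = 40/125 = 8/25
mL = 1·sL + 1·sR = 1712/2225
mR = 1·sL + 0·sR = 40/89

40/89 8/25 1712/2225 40/89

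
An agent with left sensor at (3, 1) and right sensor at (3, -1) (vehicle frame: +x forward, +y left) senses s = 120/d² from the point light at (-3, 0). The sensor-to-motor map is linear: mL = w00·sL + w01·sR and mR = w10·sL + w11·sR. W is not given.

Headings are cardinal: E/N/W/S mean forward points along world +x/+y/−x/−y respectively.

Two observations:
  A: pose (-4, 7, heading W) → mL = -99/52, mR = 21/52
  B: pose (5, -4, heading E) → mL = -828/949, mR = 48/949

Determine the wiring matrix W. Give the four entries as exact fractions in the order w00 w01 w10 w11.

obs A: pose=(-4,7,W) → sL=30/13, sR=3/2, mL=-99/52, mR=21/52
obs B: pose=(5,-4,E) → sL=12/13, sR=60/73, mL=-828/949, mR=48/949
sensor matrix S = [[30/13, 3/2], [12/13, 60/73]]; det S = 486/949
solve [mL_A; mL_B] = S·[w00; w01] and [mR_A; mR_B] = S·[w10; w11]:
  w00 = -1/2, w01 = -1/2, w10 = 1/2, w11 = -1/2

-1/2 -1/2 1/2 -1/2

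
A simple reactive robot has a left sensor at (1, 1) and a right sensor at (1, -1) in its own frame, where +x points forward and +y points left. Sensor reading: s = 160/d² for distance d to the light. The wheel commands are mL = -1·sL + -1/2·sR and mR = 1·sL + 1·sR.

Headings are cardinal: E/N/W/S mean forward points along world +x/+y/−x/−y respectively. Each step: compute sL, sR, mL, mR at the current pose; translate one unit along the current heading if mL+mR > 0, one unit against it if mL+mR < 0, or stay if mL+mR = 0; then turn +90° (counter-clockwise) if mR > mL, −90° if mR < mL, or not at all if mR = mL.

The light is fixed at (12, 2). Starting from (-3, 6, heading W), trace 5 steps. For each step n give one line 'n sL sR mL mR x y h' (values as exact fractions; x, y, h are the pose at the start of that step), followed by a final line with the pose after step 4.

n=0: pose=(-3,6,W); sL=32/53, sR=160/281; mL=-13232/14893, mR=17472/14893; mL+mR=80/281 → advance +1; mR−mL=30704/14893 → turn +1·90°
n=1: pose=(-4,6,S); sL=80/117, sR=80/149; mL=-16600/17433, mR=21280/17433; mL+mR=40/149 → advance +1; mR−mL=37880/17433 → turn +1·90°
n=2: pose=(-4,5,E); sL=160/241, sR=160/229; mL=-55920/55189, mR=75200/55189; mL+mR=80/229 → advance +1; mR−mL=131120/55189 → turn +1·90°
n=3: pose=(-3,5,N); sL=10/17, sR=40/53; mL=-870/901, mR=1210/901; mL+mR=20/53 → advance +1; mR−mL=2080/901 → turn +1·90°
n=4: pose=(-3,6,W); sL=32/53, sR=160/281; mL=-13232/14893, mR=17472/14893; mL+mR=80/281 → advance +1; mR−mL=30704/14893 → turn +1·90°

0 32/53 160/281 -13232/14893 17472/14893 -3 6 W
1 80/117 80/149 -16600/17433 21280/17433 -4 6 S
2 160/241 160/229 -55920/55189 75200/55189 -4 5 E
3 10/17 40/53 -870/901 1210/901 -3 5 N
4 32/53 160/281 -13232/14893 17472/14893 -3 6 W
final -4 6 S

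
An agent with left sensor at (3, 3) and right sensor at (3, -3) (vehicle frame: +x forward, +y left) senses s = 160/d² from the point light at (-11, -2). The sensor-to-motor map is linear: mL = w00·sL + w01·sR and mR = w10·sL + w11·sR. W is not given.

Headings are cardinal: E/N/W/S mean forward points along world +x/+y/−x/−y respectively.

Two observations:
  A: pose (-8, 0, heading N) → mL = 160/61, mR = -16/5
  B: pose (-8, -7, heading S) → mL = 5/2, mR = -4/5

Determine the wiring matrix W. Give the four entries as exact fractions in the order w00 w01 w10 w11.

obs A: pose=(-8,0,N) → sL=32/5, sR=160/61, mL=160/61, mR=-16/5
obs B: pose=(-8,-7,S) → sL=8/5, sR=5/2, mL=5/2, mR=-4/5
sensor matrix S = [[32/5, 160/61], [8/5, 5/2]]; det S = 720/61
solve [mL_A; mL_B] = S·[w00; w01] and [mR_A; mR_B] = S·[w10; w11]:
  w00 = 0, w01 = 1, w10 = -1/2, w11 = 0

0 1 -1/2 0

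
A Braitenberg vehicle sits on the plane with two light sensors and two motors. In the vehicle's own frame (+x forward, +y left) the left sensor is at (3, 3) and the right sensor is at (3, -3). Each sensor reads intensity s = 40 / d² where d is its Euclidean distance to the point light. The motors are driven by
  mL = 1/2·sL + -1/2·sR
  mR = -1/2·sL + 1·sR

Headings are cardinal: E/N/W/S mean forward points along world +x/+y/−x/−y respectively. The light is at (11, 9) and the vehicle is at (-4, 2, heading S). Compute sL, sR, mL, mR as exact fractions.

10/61 5/53 225/6466 40/3233

left sensor world pos  = (-1, -1); dL² = 244
right sensor world pos = (-7, -1); dR² = 424
sL = 40/244 = 10/61
sR = 40/424 = 5/53
mL = 1/2·sL + -1/2·sR = 225/6466
mR = -1/2·sL + 1·sR = 40/3233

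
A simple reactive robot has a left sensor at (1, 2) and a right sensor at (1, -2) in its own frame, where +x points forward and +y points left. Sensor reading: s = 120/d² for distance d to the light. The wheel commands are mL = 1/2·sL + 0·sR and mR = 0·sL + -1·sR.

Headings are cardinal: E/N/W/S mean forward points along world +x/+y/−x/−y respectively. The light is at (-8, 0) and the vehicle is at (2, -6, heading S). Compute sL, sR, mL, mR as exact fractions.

120/193 120/113 60/193 -120/113

left sensor world pos  = (4, -7); dL² = 193
right sensor world pos = (0, -7); dR² = 113
sL = 120/193 = 120/193
sR = 120/113 = 120/113
mL = 1/2·sL + 0·sR = 60/193
mR = 0·sL + -1·sR = -120/113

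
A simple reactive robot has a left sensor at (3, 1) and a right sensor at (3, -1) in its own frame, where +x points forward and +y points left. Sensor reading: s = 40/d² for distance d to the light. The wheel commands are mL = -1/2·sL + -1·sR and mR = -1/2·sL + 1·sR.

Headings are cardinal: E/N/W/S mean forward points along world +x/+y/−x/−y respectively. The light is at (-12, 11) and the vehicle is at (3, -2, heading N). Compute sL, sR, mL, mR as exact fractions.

left sensor world pos  = (2, 1); dL² = 296
right sensor world pos = (4, 1); dR² = 356
sL = 40/296 = 5/37
sR = 40/356 = 10/89
mL = -1/2·sL + -1·sR = -1185/6586
mR = -1/2·sL + 1·sR = 295/6586

5/37 10/89 -1185/6586 295/6586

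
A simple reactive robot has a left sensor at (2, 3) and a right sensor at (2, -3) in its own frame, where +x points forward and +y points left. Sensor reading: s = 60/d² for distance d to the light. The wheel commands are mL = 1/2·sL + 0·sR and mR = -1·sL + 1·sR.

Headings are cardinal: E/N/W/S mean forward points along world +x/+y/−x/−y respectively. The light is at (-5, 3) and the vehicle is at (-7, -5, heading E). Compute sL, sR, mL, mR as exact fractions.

12/5 60/121 6/5 -1152/605

left sensor world pos  = (-5, -2); dL² = 25
right sensor world pos = (-5, -8); dR² = 121
sL = 60/25 = 12/5
sR = 60/121 = 60/121
mL = 1/2·sL + 0·sR = 6/5
mR = -1·sL + 1·sR = -1152/605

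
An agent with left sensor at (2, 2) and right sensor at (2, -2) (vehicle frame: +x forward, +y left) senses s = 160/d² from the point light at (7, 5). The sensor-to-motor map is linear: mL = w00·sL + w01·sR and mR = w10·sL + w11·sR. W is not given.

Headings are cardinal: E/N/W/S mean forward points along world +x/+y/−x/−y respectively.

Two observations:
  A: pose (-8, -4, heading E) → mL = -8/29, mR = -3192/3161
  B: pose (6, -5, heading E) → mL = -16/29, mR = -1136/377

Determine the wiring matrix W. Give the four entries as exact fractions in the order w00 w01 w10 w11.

obs A: pose=(-8,-4,E) → sL=80/109, sR=16/29, mL=-8/29, mR=-3192/3161
obs B: pose=(6,-5,E) → sL=32/13, sR=32/29, mL=-16/29, mR=-1136/377
sensor matrix S = [[80/109, 16/29], [32/13, 32/29]]; det S = -22528/41093
solve [mL_A; mL_B] = S·[w00; w01] and [mR_A; mR_B] = S·[w10; w11]:
  w00 = 0, w01 = -1/2, w10 = -1, w11 = -1/2

0 -1/2 -1 -1/2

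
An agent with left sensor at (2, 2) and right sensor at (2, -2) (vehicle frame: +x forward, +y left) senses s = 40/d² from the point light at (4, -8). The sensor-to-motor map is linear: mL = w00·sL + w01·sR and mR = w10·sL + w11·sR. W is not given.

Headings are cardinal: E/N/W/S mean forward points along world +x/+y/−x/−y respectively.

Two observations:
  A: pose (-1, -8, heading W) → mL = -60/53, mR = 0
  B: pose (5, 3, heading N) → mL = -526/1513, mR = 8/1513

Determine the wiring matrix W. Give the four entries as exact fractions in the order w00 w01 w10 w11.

obs A: pose=(-1,-8,W) → sL=40/53, sR=40/53, mL=-60/53, mR=0
obs B: pose=(5,3,N) → sL=4/17, sR=20/89, mL=-526/1513, mR=8/1513
sensor matrix S = [[40/53, 40/53], [4/17, 20/89]]; det S = -640/80189
solve [mL_A; mL_B] = S·[w00; w01] and [mR_A; mR_B] = S·[w10; w11]:
  w00 = -1, w01 = -1/2, w10 = 1/2, w11 = -1/2

-1 -1/2 1/2 -1/2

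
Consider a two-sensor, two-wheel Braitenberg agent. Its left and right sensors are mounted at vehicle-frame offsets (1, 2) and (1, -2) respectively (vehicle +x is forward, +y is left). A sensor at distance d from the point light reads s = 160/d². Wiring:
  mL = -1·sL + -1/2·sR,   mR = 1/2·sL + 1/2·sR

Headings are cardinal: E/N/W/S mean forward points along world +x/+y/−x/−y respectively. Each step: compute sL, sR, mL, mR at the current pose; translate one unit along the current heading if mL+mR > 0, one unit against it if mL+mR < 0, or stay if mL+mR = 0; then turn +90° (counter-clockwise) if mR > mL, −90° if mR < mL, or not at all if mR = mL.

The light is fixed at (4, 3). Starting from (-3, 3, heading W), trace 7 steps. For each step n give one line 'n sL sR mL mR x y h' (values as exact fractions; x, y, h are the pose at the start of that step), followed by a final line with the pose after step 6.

n=0: pose=(-3,3,W); sL=40/17, sR=40/17; mL=-60/17, mR=40/17; mL+mR=-20/17 → advance -1; mR−mL=100/17 → turn +1·90°
n=1: pose=(-2,3,S); sL=160/17, sR=32/13; mL=-2352/221, mR=1312/221; mL+mR=-80/17 → advance -1; mR−mL=3664/221 → turn +1·90°
n=2: pose=(-2,4,E); sL=80/17, sR=80/13; mL=-1720/221, mR=1200/221; mL+mR=-40/17 → advance -1; mR−mL=2920/221 → turn +1·90°
n=3: pose=(-3,4,N); sL=32/17, sR=160/29; mL=-2288/493, mR=1824/493; mL+mR=-16/17 → advance -1; mR−mL=4112/493 → turn +1·90°
n=4: pose=(-3,3,W); sL=40/17, sR=40/17; mL=-60/17, mR=40/17; mL+mR=-20/17 → advance -1; mR−mL=100/17 → turn +1·90°
n=5: pose=(-2,3,S); sL=160/17, sR=32/13; mL=-2352/221, mR=1312/221; mL+mR=-80/17 → advance -1; mR−mL=3664/221 → turn +1·90°
n=6: pose=(-2,4,E); sL=80/17, sR=80/13; mL=-1720/221, mR=1200/221; mL+mR=-40/17 → advance -1; mR−mL=2920/221 → turn +1·90°

0 40/17 40/17 -60/17 40/17 -3 3 W
1 160/17 32/13 -2352/221 1312/221 -2 3 S
2 80/17 80/13 -1720/221 1200/221 -2 4 E
3 32/17 160/29 -2288/493 1824/493 -3 4 N
4 40/17 40/17 -60/17 40/17 -3 3 W
5 160/17 32/13 -2352/221 1312/221 -2 3 S
6 80/17 80/13 -1720/221 1200/221 -2 4 E
final -3 4 N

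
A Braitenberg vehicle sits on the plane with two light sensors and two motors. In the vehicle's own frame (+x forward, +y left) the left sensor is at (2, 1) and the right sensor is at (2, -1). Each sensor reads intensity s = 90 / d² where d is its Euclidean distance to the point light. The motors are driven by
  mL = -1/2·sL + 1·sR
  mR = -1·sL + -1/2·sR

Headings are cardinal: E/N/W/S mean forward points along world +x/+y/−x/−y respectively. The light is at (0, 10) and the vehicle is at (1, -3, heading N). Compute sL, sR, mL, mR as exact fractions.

90/121 18/25 1053/3025 -3339/3025

left sensor world pos  = (0, -1); dL² = 121
right sensor world pos = (2, -1); dR² = 125
sL = 90/121 = 90/121
sR = 90/125 = 18/25
mL = -1/2·sL + 1·sR = 1053/3025
mR = -1·sL + -1/2·sR = -3339/3025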